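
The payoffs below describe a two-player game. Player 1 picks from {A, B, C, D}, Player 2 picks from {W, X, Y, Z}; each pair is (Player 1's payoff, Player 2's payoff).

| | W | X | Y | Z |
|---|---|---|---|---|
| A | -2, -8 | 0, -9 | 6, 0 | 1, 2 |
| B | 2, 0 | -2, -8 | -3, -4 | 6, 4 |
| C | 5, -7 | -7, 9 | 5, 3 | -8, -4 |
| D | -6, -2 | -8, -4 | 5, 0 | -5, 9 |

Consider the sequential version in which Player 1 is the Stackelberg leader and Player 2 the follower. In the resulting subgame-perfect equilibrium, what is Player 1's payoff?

Solve by backward induction (Player 1 leads).
- A: BR = Z, leader payoff 1.
- B: BR = Z, leader payoff 6.
- C: BR = X, leader payoff -7.
- D: BR = Z, leader payoff -5.
Among 1, 6, -7, -5, the best is 6 at B. Subgame-perfect outcome: (B, Z) with payoffs (6, 4).

6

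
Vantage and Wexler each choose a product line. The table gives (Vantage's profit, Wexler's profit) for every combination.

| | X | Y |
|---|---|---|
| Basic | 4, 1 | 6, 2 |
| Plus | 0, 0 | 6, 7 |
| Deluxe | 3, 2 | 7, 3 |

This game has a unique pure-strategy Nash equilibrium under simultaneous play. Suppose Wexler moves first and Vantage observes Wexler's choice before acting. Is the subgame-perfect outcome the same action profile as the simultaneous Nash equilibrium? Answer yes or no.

yes

Work backward from Vantage's decision.
- X → Vantage plays Basic (best of 4, 0, 3); Wexler gets 1.
- Y → Vantage plays Deluxe (best of 6, 6, 7); Wexler gets 3.
Wexler's induced payoffs are 1, 3, so Wexler commits to Y. Subgame-perfect outcome: (Deluxe, Y) with payoffs (7, 3).
For the simultaneous game, intersect best replies.
Vantage's best replies: X→Basic; Y→Deluxe.
Wexler's best replies: Basic→Y; Plus→Y; Deluxe→Y.
The unique mutual best reply is (Deluxe, Y), giving (7, 3).
Sequential outcome (Deluxe, Y) coincides with the Nash profile (Deluxe, Y).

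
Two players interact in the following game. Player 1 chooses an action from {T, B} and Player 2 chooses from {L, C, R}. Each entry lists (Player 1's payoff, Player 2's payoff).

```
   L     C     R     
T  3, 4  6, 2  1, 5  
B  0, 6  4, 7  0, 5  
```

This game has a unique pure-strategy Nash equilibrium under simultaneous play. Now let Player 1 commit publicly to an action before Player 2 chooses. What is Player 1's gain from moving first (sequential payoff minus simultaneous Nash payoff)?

Player 2 best-responds to each possible Player 1 move:
- T: BR = R, leader payoff 1.
- B: BR = C, leader payoff 4.
Maximizing over 1, 4, Player 1 chooses B. Subgame-perfect outcome: (B, C) with payoffs (4, 7).
Under simultaneous play:
Player 1's best replies: L→T; C→T; R→T.
Player 2's best replies: T→R; B→C.
The unique mutual best reply is (T, R), giving (1, 5).
Player 1's commitment gain: 4 − 1 = 3.

3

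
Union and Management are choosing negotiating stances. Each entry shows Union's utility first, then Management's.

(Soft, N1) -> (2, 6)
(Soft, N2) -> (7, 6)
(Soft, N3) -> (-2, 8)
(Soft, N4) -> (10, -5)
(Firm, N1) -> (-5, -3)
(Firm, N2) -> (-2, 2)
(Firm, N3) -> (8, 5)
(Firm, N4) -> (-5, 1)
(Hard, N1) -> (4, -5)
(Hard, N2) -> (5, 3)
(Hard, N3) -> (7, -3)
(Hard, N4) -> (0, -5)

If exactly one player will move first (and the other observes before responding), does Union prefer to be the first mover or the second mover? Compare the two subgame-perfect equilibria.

If Union leads: Management's best replies are Soft→N3, Firm→N3, Hard→N2; Union's induced payoffs -2, 8, 5; outcome (Firm, N3), payoffs (8, 5).
If Management leads: Union's best replies are N1→Hard, N2→Soft, N3→Firm, N4→Soft; Management's induced payoffs -5, 6, 5, -5; outcome (Soft, N2), payoffs (7, 6).
Union gets 8 moving first and 7 moving second, so Union prefers to move first.

first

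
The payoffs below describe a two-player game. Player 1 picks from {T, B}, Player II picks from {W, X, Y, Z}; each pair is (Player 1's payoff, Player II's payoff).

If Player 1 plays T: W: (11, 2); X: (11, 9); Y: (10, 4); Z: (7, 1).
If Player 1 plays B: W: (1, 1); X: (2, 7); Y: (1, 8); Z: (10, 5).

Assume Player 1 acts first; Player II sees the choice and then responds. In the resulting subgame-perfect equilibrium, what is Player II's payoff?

9

Work backward from Player II's decision.
- T → Player II plays X (best of 2, 9, 4, 1); Player 1 gets 11.
- B → Player II plays Y (best of 1, 7, 8, 5); Player 1 gets 1.
Player 1's induced payoffs are 11, 1, so Player 1 commits to T. Subgame-perfect outcome: (T, X) with payoffs (11, 9).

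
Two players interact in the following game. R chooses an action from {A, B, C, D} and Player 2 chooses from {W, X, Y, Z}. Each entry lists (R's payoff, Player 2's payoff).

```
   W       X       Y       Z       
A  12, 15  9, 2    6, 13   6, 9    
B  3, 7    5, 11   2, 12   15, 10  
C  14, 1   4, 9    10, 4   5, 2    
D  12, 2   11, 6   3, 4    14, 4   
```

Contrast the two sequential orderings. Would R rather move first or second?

If R leads: Player 2's best replies are A→W, B→Y, C→X, D→X; R's induced payoffs 12, 2, 4, 11; outcome (A, W), payoffs (12, 15).
If Player 2 leads: R's best replies are W→C, X→D, Y→C, Z→B; Player 2's induced payoffs 1, 6, 4, 10; outcome (B, Z), payoffs (15, 10).
R gets 12 moving first and 15 moving second, so R prefers to move second.

second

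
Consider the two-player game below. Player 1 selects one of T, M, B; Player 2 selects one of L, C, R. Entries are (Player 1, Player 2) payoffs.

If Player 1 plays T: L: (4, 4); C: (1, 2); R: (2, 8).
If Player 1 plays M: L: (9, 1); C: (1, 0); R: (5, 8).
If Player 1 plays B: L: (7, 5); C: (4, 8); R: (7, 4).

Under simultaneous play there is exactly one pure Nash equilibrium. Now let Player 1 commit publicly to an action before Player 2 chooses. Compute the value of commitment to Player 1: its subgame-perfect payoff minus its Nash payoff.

1

Solve by backward induction (Player 1 leads).
- T → Player 2 plays R (best of 4, 2, 8); Player 1 gets 2.
- M → Player 2 plays R (best of 1, 0, 8); Player 1 gets 5.
- B → Player 2 plays C (best of 5, 8, 4); Player 1 gets 4.
Player 1's induced payoffs are 2, 5, 4, so Player 1 commits to M. Subgame-perfect outcome: (M, R) with payoffs (5, 8).
For the simultaneous game, intersect best replies.
Player 1's best replies: L→M; C→B; R→B.
Player 2's best replies: T→R; M→R; B→C.
The unique mutual best reply is (B, C), giving (4, 8).
Player 1's commitment gain: 5 − 4 = 1.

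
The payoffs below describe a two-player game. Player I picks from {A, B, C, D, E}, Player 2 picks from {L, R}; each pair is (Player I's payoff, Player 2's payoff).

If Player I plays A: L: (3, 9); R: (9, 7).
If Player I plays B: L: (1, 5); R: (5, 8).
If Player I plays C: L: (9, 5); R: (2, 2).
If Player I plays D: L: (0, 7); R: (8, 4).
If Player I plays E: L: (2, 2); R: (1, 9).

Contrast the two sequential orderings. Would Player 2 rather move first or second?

first

If Player I leads: Player 2's best replies are A→L, B→R, C→L, D→L, E→R; Player I's induced payoffs 3, 5, 9, 0, 1; outcome (C, L), payoffs (9, 5).
If Player 2 leads: Player I's best replies are L→C, R→A; Player 2's induced payoffs 5, 7; outcome (A, R), payoffs (9, 7).
Player 2 gets 7 moving first and 5 moving second, so Player 2 prefers to move first.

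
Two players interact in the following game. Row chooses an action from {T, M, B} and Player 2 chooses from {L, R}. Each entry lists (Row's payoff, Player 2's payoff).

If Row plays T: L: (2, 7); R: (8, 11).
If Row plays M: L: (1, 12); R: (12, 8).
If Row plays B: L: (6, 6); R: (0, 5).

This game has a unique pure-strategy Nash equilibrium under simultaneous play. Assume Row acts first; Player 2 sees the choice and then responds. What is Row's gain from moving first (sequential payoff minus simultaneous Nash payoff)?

2

Backward induction with Row moving first.
- T: BR = R, leader payoff 8.
- M: BR = L, leader payoff 1.
- B: BR = L, leader payoff 6.
Maximizing over 8, 1, 6, Row chooses T. Subgame-perfect outcome: (T, R) with payoffs (8, 11).
Under simultaneous play:
Row's best replies: L→B; R→M.
Player 2's best replies: T→R; M→L; B→L.
The unique mutual best reply is (B, L), giving (6, 6).
Row's commitment gain: 8 − 6 = 2.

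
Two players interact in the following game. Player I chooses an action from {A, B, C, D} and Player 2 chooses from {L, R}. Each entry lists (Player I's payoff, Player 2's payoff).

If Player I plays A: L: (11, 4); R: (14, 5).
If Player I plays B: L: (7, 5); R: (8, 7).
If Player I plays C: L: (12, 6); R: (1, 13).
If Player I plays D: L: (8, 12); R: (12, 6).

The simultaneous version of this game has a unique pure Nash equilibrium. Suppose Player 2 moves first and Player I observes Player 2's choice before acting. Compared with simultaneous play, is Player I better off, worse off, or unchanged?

worse off

Solve by backward induction (Player 2 leads).
- L: Player I compares 11, 7, 12, 8 and picks C; Player 2 would get 6.
- R: Player I compares 14, 8, 1, 12 and picks A; Player 2 would get 5.
Among 6, 5, the best is 6 at L. Subgame-perfect outcome: (C, L) with payoffs (12, 6).
For the simultaneous game, intersect best replies.
Player I's best replies: L→C; R→A.
Player 2's best replies: A→R; B→R; C→R; D→L.
Only (A, R) has each player best-responding; Nash payoffs (14, 5).
Player I earns 12 sequentially versus 14 at the Nash outcome: worse off.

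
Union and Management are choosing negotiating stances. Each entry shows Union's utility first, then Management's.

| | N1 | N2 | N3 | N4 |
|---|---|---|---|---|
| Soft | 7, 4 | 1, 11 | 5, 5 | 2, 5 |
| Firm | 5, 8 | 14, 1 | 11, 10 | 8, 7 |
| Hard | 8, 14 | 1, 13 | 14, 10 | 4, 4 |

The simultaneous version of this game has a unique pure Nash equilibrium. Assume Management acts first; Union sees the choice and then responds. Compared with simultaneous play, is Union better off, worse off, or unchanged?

unchanged

Work backward from Union's decision.
- N1 → Union plays Hard (best of 7, 5, 8); Management gets 14.
- N2 → Union plays Firm (best of 1, 14, 1); Management gets 1.
- N3 → Union plays Hard (best of 5, 11, 14); Management gets 10.
- N4 → Union plays Firm (best of 2, 8, 4); Management gets 7.
Management's induced payoffs are 14, 1, 10, 7, so Management commits to N1. Subgame-perfect outcome: (Hard, N1) with payoffs (8, 14).
For the simultaneous game, intersect best replies.
Union's best replies: N1→Hard; N2→Firm; N3→Hard; N4→Firm.
Management's best replies: Soft→N2; Firm→N3; Hard→N1.
Only (Hard, N1) has each player best-responding; Nash payoffs (8, 14).
Union earns 8 sequentially versus 8 at the Nash outcome: unchanged.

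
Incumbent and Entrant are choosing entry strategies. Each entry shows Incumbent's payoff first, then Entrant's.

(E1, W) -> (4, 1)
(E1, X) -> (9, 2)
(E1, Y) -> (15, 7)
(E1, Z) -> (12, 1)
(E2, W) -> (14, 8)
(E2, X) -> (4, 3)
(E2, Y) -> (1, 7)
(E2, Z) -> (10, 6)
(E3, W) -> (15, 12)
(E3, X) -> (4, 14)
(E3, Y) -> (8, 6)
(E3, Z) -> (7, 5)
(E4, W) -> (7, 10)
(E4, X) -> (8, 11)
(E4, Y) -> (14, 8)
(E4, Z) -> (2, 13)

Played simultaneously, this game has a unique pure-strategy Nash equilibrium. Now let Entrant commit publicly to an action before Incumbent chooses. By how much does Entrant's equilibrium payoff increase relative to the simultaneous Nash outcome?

5

Solve by backward induction (Entrant leads).
- W: BR = E3, leader payoff 12.
- X: BR = E1, leader payoff 2.
- Y: BR = E1, leader payoff 7.
- Z: BR = E1, leader payoff 1.
Maximizing over 12, 2, 7, 1, Entrant chooses W. Subgame-perfect outcome: (E3, W) with payoffs (15, 12).
Now find the simultaneous Nash equilibrium.
Incumbent's best replies: W→E3; X→E1; Y→E1; Z→E1.
Entrant's best replies: E1→Y; E2→W; E3→X; E4→Z.
Only (E1, Y) has each player best-responding; Nash payoffs (15, 7).
Entrant's commitment gain: 12 − 7 = 5.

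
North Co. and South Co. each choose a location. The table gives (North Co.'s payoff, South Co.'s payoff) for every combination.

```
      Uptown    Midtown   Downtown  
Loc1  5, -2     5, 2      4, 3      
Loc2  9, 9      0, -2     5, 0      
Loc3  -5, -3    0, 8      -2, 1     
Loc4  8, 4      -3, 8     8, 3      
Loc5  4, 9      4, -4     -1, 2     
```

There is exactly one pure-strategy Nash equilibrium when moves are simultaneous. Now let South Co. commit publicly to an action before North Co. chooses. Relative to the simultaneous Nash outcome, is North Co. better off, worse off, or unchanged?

Work backward from North Co.'s decision.
- Uptown: North Co. compares 5, 9, -5, 8, 4 and picks Loc2; South Co. would get 9.
- Midtown: North Co. compares 5, 0, 0, -3, 4 and picks Loc1; South Co. would get 2.
- Downtown: North Co. compares 4, 5, -2, 8, -1 and picks Loc4; South Co. would get 3.
South Co.'s induced payoffs are 9, 2, 3, so South Co. commits to Uptown. Subgame-perfect outcome: (Loc2, Uptown) with payoffs (9, 9).
Now find the simultaneous Nash equilibrium.
North Co.'s best replies: Uptown→Loc2; Midtown→Loc1; Downtown→Loc4.
South Co.'s best replies: Loc1→Downtown; Loc2→Uptown; Loc3→Midtown; Loc4→Midtown; Loc5→Uptown.
Only (Loc2, Uptown) has each player best-responding; Nash payoffs (9, 9).
North Co. earns 9 sequentially versus 9 at the Nash outcome: unchanged.

unchanged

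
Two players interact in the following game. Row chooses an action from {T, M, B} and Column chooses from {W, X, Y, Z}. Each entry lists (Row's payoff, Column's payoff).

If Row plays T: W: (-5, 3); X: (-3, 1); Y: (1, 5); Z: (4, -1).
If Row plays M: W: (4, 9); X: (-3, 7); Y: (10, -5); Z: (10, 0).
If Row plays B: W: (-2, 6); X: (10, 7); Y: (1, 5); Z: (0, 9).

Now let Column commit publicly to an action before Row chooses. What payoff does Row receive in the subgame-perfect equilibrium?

4

Row best-responds to each possible Column move:
- W → Row plays M (best of -5, 4, -2); Column gets 9.
- X → Row plays B (best of -3, -3, 10); Column gets 7.
- Y → Row plays M (best of 1, 10, 1); Column gets -5.
- Z → Row plays M (best of 4, 10, 0); Column gets 0.
Among 9, 7, -5, 0, the best is 9 at W. Subgame-perfect outcome: (M, W) with payoffs (4, 9).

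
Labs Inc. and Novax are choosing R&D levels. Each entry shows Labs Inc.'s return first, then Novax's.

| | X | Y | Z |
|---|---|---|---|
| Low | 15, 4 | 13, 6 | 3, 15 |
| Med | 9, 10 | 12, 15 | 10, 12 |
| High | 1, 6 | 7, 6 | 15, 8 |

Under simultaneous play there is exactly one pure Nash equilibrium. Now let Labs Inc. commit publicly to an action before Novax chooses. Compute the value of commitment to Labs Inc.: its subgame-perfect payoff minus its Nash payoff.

Novax best-responds to each possible Labs Inc. move:
- Low → Novax plays Z (best of 4, 6, 15); Labs Inc. gets 3.
- Med → Novax plays Y (best of 10, 15, 12); Labs Inc. gets 12.
- High → Novax plays Z (best of 6, 6, 8); Labs Inc. gets 15.
Maximizing over 3, 12, 15, Labs Inc. chooses High. Subgame-perfect outcome: (High, Z) with payoffs (15, 8).
Under simultaneous play:
Labs Inc.'s best replies: X→Low; Y→Low; Z→High.
Novax's best replies: Low→Z; Med→Y; High→Z.
The unique mutual best reply is (High, Z), giving (15, 8).
Labs Inc.'s commitment gain: 15 − 15 = 0.

0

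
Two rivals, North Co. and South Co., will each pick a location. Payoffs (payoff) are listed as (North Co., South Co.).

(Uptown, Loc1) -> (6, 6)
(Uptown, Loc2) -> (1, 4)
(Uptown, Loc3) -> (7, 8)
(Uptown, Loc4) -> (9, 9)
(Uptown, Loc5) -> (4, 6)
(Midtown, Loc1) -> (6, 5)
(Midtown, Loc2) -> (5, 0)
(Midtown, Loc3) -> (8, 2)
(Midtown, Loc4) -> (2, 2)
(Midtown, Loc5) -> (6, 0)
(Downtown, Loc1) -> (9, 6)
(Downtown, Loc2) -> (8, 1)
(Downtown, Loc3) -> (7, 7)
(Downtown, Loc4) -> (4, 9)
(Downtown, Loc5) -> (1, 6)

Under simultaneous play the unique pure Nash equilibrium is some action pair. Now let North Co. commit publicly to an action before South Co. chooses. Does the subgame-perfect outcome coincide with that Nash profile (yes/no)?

Work backward from South Co.'s decision.
- Uptown: South Co. compares 6, 4, 8, 9, 6 and picks Loc4; North Co. would get 9.
- Midtown: South Co. compares 5, 0, 2, 2, 0 and picks Loc1; North Co. would get 6.
- Downtown: South Co. compares 6, 1, 7, 9, 6 and picks Loc4; North Co. would get 4.
Among 9, 6, 4, the best is 9 at Uptown. Subgame-perfect outcome: (Uptown, Loc4) with payoffs (9, 9).
For the simultaneous game, intersect best replies.
North Co.'s best replies: Loc1→Downtown; Loc2→Downtown; Loc3→Midtown; Loc4→Uptown; Loc5→Midtown.
South Co.'s best replies: Uptown→Loc4; Midtown→Loc1; Downtown→Loc4.
Only (Uptown, Loc4) has each player best-responding; Nash payoffs (9, 9).
Sequential outcome (Uptown, Loc4) coincides with the Nash profile (Uptown, Loc4).

yes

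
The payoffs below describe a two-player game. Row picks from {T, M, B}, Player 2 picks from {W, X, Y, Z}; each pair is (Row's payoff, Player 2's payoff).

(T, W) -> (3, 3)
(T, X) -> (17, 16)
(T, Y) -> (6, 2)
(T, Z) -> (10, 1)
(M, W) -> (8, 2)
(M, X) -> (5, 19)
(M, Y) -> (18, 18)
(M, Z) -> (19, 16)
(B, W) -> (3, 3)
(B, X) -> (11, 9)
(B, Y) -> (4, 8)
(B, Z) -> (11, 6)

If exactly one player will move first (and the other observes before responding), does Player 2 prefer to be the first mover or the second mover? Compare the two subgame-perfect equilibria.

first

If Row leads: Player 2's best replies are T→X, M→X, B→X; Row's induced payoffs 17, 5, 11; outcome (T, X), payoffs (17, 16).
If Player 2 leads: Row's best replies are W→M, X→T, Y→M, Z→M; Player 2's induced payoffs 2, 16, 18, 16; outcome (M, Y), payoffs (18, 18).
Player 2 gets 18 moving first and 16 moving second, so Player 2 prefers to move first.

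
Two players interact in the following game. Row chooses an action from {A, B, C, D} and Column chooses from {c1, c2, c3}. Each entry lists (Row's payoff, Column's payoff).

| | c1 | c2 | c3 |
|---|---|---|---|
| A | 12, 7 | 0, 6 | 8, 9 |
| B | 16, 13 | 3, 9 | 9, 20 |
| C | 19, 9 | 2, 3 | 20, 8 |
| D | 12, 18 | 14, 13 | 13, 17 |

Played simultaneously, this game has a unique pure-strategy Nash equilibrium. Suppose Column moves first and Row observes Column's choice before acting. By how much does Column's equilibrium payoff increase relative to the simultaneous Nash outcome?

4

Work backward from Row's decision.
- c1: Row compares 12, 16, 19, 12 and picks C; Column would get 9.
- c2: Row compares 0, 3, 2, 14 and picks D; Column would get 13.
- c3: Row compares 8, 9, 20, 13 and picks C; Column would get 8.
Column's induced payoffs are 9, 13, 8, so Column commits to c2. Subgame-perfect outcome: (D, c2) with payoffs (14, 13).
Now find the simultaneous Nash equilibrium.
Row's best replies: c1→C; c2→D; c3→C.
Column's best replies: A→c3; B→c3; C→c1; D→c1.
The unique mutual best reply is (C, c1), giving (19, 9).
Column's commitment gain: 13 − 9 = 4.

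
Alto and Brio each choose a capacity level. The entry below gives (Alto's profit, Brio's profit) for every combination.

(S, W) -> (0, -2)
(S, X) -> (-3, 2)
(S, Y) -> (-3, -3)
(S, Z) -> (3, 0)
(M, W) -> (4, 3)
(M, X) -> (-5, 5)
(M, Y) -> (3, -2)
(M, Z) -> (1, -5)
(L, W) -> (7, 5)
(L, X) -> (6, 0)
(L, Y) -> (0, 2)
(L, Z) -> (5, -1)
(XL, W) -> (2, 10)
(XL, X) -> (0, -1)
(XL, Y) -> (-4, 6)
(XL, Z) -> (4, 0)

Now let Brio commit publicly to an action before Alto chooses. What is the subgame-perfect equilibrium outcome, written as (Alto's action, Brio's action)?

Backward induction with Brio moving first.
- W: Alto compares 0, 4, 7, 2 and picks L; Brio would get 5.
- X: Alto compares -3, -5, 6, 0 and picks L; Brio would get 0.
- Y: Alto compares -3, 3, 0, -4 and picks M; Brio would get -2.
- Z: Alto compares 3, 1, 5, 4 and picks L; Brio would get -1.
Maximizing over 5, 0, -2, -1, Brio chooses W. Subgame-perfect outcome: (L, W) with payoffs (7, 5).

(L, W)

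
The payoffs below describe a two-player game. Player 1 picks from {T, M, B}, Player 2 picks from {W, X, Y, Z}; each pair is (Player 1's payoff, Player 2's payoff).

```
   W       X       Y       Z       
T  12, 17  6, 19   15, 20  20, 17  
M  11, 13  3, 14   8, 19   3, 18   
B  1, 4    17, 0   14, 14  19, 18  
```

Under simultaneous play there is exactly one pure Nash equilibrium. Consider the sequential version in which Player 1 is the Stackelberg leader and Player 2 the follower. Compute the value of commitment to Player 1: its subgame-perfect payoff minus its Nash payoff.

4

Backward induction with Player 1 moving first.
- T → Player 2 plays Y (best of 17, 19, 20, 17); Player 1 gets 15.
- M → Player 2 plays Y (best of 13, 14, 19, 18); Player 1 gets 8.
- B → Player 2 plays Z (best of 4, 0, 14, 18); Player 1 gets 19.
Maximizing over 15, 8, 19, Player 1 chooses B. Subgame-perfect outcome: (B, Z) with payoffs (19, 18).
Under simultaneous play:
Player 1's best replies: W→T; X→B; Y→T; Z→T.
Player 2's best replies: T→Y; M→Y; B→Z.
The unique mutual best reply is (T, Y), giving (15, 20).
Player 1's commitment gain: 19 − 15 = 4.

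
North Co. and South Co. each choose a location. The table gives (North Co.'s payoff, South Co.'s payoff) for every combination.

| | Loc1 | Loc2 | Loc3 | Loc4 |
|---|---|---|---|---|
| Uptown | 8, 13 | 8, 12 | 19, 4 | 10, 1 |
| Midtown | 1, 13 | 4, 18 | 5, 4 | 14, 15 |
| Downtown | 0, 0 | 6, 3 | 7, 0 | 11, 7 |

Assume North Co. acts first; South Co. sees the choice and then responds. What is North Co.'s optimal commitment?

Downtown

Work backward from South Co.'s decision.
- Uptown: BR = Loc1, leader payoff 8.
- Midtown: BR = Loc2, leader payoff 4.
- Downtown: BR = Loc4, leader payoff 11.
Among 8, 4, 11, the best is 11 at Downtown. Subgame-perfect outcome: (Downtown, Loc4) with payoffs (11, 7).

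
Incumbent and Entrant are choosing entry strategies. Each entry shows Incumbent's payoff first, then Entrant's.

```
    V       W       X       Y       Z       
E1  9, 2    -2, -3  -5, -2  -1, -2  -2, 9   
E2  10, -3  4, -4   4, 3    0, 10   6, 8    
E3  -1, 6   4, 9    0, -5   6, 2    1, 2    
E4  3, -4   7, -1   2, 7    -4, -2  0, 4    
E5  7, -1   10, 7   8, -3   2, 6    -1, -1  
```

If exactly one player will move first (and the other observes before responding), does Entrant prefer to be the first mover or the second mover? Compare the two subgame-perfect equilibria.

If Incumbent leads: Entrant's best replies are E1→Z, E2→Y, E3→W, E4→X, E5→W; Incumbent's induced payoffs -2, 0, 4, 2, 10; outcome (E5, W), payoffs (10, 7).
If Entrant leads: Incumbent's best replies are V→E2, W→E5, X→E5, Y→E3, Z→E2; Entrant's induced payoffs -3, 7, -3, 2, 8; outcome (E2, Z), payoffs (6, 8).
Entrant gets 8 moving first and 7 moving second, so Entrant prefers to move first.

first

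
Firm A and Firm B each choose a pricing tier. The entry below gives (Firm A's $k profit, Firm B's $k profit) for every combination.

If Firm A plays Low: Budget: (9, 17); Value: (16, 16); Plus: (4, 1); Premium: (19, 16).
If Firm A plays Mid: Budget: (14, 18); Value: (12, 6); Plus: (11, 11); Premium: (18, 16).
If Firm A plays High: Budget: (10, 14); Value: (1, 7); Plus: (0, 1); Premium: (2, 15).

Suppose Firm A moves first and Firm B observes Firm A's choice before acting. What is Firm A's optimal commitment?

Mid

Solve by backward induction (Firm A leads).
- Low: Firm B compares 17, 16, 1, 16 and picks Budget; Firm A would get 9.
- Mid: Firm B compares 18, 6, 11, 16 and picks Budget; Firm A would get 14.
- High: Firm B compares 14, 7, 1, 15 and picks Premium; Firm A would get 2.
Firm A's induced payoffs are 9, 14, 2, so Firm A commits to Mid. Subgame-perfect outcome: (Mid, Budget) with payoffs (14, 18).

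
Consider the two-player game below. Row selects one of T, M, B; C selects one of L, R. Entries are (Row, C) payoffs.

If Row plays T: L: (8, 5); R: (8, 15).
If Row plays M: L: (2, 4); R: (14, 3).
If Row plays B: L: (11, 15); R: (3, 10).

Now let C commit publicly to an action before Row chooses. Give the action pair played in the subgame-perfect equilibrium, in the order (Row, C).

Row best-responds to each possible C move:
- L: Row compares 8, 2, 11 and picks B; C would get 15.
- R: Row compares 8, 14, 3 and picks M; C would get 3.
Among 15, 3, the best is 15 at L. Subgame-perfect outcome: (B, L) with payoffs (11, 15).

(B, L)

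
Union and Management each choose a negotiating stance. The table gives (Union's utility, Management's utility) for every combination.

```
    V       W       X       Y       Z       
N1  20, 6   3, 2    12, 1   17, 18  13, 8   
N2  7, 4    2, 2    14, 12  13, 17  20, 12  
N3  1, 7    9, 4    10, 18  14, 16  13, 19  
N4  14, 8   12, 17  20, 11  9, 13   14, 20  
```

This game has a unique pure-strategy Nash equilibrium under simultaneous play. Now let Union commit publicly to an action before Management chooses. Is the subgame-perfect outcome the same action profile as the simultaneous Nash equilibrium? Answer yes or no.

yes

Management best-responds to each possible Union move:
- N1: BR = Y, leader payoff 17.
- N2: BR = Y, leader payoff 13.
- N3: BR = Z, leader payoff 13.
- N4: BR = Z, leader payoff 14.
Union's induced payoffs are 17, 13, 13, 14, so Union commits to N1. Subgame-perfect outcome: (N1, Y) with payoffs (17, 18).
Under simultaneous play:
Union's best replies: V→N1; W→N4; X→N4; Y→N1; Z→N2.
Management's best replies: N1→Y; N2→Y; N3→Z; N4→Z.
The unique mutual best reply is (N1, Y), giving (17, 18).
Sequential outcome (N1, Y) coincides with the Nash profile (N1, Y).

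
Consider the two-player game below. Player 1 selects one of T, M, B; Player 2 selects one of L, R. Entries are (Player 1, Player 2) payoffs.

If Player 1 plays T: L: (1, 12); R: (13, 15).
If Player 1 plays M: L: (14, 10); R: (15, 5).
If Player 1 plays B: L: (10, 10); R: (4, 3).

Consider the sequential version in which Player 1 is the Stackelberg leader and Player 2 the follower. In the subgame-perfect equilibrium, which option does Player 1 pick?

Player 2 best-responds to each possible Player 1 move:
- T: BR = R, leader payoff 13.
- M: BR = L, leader payoff 14.
- B: BR = L, leader payoff 10.
Among 13, 14, 10, the best is 14 at M. Subgame-perfect outcome: (M, L) with payoffs (14, 10).

M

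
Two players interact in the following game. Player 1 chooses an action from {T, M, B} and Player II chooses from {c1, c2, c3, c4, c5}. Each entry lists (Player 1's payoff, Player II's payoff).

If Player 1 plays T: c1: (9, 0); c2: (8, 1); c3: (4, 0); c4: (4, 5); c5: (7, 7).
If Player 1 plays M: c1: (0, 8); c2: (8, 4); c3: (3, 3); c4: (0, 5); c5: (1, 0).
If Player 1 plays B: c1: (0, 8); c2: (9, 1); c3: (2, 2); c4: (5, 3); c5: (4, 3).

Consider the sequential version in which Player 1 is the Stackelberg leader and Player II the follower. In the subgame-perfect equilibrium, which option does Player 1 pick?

T

Player II best-responds to each possible Player 1 move:
- T: Player II compares 0, 1, 0, 5, 7 and picks c5; Player 1 would get 7.
- M: Player II compares 8, 4, 3, 5, 0 and picks c1; Player 1 would get 0.
- B: Player II compares 8, 1, 2, 3, 3 and picks c1; Player 1 would get 0.
Among 7, 0, 0, the best is 7 at T. Subgame-perfect outcome: (T, c5) with payoffs (7, 7).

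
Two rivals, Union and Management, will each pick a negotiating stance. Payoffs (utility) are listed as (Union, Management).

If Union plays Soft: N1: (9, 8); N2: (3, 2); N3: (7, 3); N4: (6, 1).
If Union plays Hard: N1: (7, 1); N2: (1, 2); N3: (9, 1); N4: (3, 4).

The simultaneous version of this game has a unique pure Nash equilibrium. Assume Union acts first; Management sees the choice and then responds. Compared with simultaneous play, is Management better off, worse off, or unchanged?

Work backward from Management's decision.
- Soft → Management plays N1 (best of 8, 2, 3, 1); Union gets 9.
- Hard → Management plays N4 (best of 1, 2, 1, 4); Union gets 3.
Maximizing over 9, 3, Union chooses Soft. Subgame-perfect outcome: (Soft, N1) with payoffs (9, 8).
Under simultaneous play:
Union's best replies: N1→Soft; N2→Soft; N3→Hard; N4→Soft.
Management's best replies: Soft→N1; Hard→N4.
Only (Soft, N1) has each player best-responding; Nash payoffs (9, 8).
Management earns 8 sequentially versus 8 at the Nash outcome: unchanged.

unchanged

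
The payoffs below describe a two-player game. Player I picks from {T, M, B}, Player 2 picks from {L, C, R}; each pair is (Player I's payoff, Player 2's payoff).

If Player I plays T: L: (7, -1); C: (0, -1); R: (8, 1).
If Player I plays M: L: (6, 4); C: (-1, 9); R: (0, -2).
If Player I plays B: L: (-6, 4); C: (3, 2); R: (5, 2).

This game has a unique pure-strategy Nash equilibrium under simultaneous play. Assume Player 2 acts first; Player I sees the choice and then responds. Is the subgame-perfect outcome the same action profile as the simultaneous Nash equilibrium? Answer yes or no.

Player I best-responds to each possible Player 2 move:
- L: BR = T, leader payoff -1.
- C: BR = B, leader payoff 2.
- R: BR = T, leader payoff 1.
Among -1, 2, 1, the best is 2 at C. Subgame-perfect outcome: (B, C) with payoffs (3, 2).
For the simultaneous game, intersect best replies.
Player I's best replies: L→T; C→B; R→T.
Player 2's best replies: T→R; M→C; B→L.
Only (T, R) has each player best-responding; Nash payoffs (8, 1).
Sequential outcome (B, C) differs from the Nash profile (T, R).

no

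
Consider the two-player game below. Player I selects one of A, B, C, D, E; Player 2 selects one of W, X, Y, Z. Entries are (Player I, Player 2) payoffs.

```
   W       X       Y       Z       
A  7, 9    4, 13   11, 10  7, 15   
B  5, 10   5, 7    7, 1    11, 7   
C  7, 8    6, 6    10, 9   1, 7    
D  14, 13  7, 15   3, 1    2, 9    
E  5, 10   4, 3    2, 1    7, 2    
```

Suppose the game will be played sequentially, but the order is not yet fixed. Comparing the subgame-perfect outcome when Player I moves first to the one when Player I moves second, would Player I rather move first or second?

If Player I leads: Player 2's best replies are A→Z, B→W, C→Y, D→X, E→W; Player I's induced payoffs 7, 5, 10, 7, 5; outcome (C, Y), payoffs (10, 9).
If Player 2 leads: Player I's best replies are W→D, X→D, Y→A, Z→B; Player 2's induced payoffs 13, 15, 10, 7; outcome (D, X), payoffs (7, 15).
Player I gets 10 moving first and 7 moving second, so Player I prefers to move first.

first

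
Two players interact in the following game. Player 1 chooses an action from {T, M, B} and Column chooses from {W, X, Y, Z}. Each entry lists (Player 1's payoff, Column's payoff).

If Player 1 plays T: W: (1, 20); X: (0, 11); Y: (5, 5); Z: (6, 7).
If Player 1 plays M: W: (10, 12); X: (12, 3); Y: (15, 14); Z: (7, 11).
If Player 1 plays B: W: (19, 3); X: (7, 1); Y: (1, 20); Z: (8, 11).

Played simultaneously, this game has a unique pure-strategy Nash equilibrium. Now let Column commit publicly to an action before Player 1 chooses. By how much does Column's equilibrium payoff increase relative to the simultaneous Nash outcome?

0

Backward induction with Column moving first.
- W: BR = B, leader payoff 3.
- X: BR = M, leader payoff 3.
- Y: BR = M, leader payoff 14.
- Z: BR = B, leader payoff 11.
Maximizing over 3, 3, 14, 11, Column chooses Y. Subgame-perfect outcome: (M, Y) with payoffs (15, 14).
For the simultaneous game, intersect best replies.
Player 1's best replies: W→B; X→M; Y→M; Z→B.
Column's best replies: T→W; M→Y; B→Y.
Only (M, Y) has each player best-responding; Nash payoffs (15, 14).
Column's commitment gain: 14 − 14 = 0.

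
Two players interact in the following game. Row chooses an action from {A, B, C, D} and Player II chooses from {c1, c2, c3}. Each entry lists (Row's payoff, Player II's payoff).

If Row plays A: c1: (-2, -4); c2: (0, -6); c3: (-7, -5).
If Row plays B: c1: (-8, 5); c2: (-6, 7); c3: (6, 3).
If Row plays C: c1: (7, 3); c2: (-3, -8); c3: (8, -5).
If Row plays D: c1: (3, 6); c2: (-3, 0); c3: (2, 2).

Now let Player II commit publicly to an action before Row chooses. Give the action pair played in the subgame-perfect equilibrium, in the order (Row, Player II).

(C, c1)

Solve by backward induction (Player II leads).
- c1 → Row plays C (best of -2, -8, 7, 3); Player II gets 3.
- c2 → Row plays A (best of 0, -6, -3, -3); Player II gets -6.
- c3 → Row plays C (best of -7, 6, 8, 2); Player II gets -5.
Player II's induced payoffs are 3, -6, -5, so Player II commits to c1. Subgame-perfect outcome: (C, c1) with payoffs (7, 3).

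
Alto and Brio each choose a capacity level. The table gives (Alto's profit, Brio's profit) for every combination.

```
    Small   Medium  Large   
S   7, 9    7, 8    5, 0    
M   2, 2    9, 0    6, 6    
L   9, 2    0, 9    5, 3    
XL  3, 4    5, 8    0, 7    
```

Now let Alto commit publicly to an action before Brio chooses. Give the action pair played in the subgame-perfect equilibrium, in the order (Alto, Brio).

(S, Small)

Brio best-responds to each possible Alto move:
- S: Brio compares 9, 8, 0 and picks Small; Alto would get 7.
- M: Brio compares 2, 0, 6 and picks Large; Alto would get 6.
- L: Brio compares 2, 9, 3 and picks Medium; Alto would get 0.
- XL: Brio compares 4, 8, 7 and picks Medium; Alto would get 5.
Maximizing over 7, 6, 0, 5, Alto chooses S. Subgame-perfect outcome: (S, Small) with payoffs (7, 9).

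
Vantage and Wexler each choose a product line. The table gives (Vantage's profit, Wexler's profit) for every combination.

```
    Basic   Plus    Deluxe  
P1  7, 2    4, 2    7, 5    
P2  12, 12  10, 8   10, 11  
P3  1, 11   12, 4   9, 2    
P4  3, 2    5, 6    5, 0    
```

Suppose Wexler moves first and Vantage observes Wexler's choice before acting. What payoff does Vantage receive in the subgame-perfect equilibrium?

12

Work backward from Vantage's decision.
- Basic: Vantage compares 7, 12, 1, 3 and picks P2; Wexler would get 12.
- Plus: Vantage compares 4, 10, 12, 5 and picks P3; Wexler would get 4.
- Deluxe: Vantage compares 7, 10, 9, 5 and picks P2; Wexler would get 11.
Maximizing over 12, 4, 11, Wexler chooses Basic. Subgame-perfect outcome: (P2, Basic) with payoffs (12, 12).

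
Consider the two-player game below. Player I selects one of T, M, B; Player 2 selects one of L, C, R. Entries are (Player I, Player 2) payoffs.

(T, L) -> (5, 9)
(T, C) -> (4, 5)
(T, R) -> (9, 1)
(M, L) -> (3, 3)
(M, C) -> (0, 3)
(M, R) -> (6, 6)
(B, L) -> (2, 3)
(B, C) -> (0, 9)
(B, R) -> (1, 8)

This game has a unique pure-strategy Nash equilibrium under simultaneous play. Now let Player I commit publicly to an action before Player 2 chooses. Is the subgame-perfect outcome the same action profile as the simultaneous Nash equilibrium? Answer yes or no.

no

Backward induction with Player I moving first.
- T: Player 2 compares 9, 5, 1 and picks L; Player I would get 5.
- M: Player 2 compares 3, 3, 6 and picks R; Player I would get 6.
- B: Player 2 compares 3, 9, 8 and picks C; Player I would get 0.
Among 5, 6, 0, the best is 6 at M. Subgame-perfect outcome: (M, R) with payoffs (6, 6).
Now find the simultaneous Nash equilibrium.
Player I's best replies: L→T; C→T; R→T.
Player 2's best replies: T→L; M→R; B→C.
The unique mutual best reply is (T, L), giving (5, 9).
Sequential outcome (M, R) differs from the Nash profile (T, L).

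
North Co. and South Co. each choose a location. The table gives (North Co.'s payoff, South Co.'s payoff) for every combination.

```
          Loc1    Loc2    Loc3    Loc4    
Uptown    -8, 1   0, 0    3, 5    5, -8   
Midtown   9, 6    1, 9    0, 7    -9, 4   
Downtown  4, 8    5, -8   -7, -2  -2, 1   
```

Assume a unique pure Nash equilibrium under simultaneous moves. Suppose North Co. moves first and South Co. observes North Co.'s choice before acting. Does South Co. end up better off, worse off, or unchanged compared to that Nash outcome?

better off

South Co. best-responds to each possible North Co. move:
- Uptown: BR = Loc3, leader payoff 3.
- Midtown: BR = Loc2, leader payoff 1.
- Downtown: BR = Loc1, leader payoff 4.
North Co.'s induced payoffs are 3, 1, 4, so North Co. commits to Downtown. Subgame-perfect outcome: (Downtown, Loc1) with payoffs (4, 8).
Under simultaneous play:
North Co.'s best replies: Loc1→Midtown; Loc2→Downtown; Loc3→Uptown; Loc4→Uptown.
South Co.'s best replies: Uptown→Loc3; Midtown→Loc2; Downtown→Loc1.
Only (Uptown, Loc3) has each player best-responding; Nash payoffs (3, 5).
South Co. earns 8 sequentially versus 5 at the Nash outcome: better off.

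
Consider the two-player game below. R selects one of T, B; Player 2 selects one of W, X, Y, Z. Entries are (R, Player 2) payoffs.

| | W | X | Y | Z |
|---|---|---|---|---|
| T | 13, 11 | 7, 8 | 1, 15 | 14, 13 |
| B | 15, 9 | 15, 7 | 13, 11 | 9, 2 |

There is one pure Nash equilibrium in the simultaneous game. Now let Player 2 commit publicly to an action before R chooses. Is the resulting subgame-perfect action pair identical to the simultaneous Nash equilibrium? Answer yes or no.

no

R best-responds to each possible Player 2 move:
- W: R compares 13, 15 and picks B; Player 2 would get 9.
- X: R compares 7, 15 and picks B; Player 2 would get 7.
- Y: R compares 1, 13 and picks B; Player 2 would get 11.
- Z: R compares 14, 9 and picks T; Player 2 would get 13.
Among 9, 7, 11, 13, the best is 13 at Z. Subgame-perfect outcome: (T, Z) with payoffs (14, 13).
Under simultaneous play:
R's best replies: W→B; X→B; Y→B; Z→T.
Player 2's best replies: T→Y; B→Y.
The unique mutual best reply is (B, Y), giving (13, 11).
Sequential outcome (T, Z) differs from the Nash profile (B, Y).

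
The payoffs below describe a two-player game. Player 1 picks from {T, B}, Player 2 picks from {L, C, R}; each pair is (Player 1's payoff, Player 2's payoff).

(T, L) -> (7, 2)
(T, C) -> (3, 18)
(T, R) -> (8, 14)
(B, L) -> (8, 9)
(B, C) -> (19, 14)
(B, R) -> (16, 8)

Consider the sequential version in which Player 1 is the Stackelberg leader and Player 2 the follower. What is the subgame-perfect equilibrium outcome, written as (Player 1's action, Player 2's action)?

Player 2 best-responds to each possible Player 1 move:
- T → Player 2 plays C (best of 2, 18, 14); Player 1 gets 3.
- B → Player 2 plays C (best of 9, 14, 8); Player 1 gets 19.
Among 3, 19, the best is 19 at B. Subgame-perfect outcome: (B, C) with payoffs (19, 14).

(B, C)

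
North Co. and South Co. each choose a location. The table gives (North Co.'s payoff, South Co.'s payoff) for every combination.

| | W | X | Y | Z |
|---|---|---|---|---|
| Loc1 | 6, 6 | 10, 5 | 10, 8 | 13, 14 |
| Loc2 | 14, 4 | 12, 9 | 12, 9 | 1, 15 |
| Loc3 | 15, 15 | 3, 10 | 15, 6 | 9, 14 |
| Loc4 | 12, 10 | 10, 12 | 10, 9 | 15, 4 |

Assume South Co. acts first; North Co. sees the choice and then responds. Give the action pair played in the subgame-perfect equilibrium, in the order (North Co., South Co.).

(Loc3, W)

Solve by backward induction (South Co. leads).
- W: BR = Loc3, leader payoff 15.
- X: BR = Loc2, leader payoff 9.
- Y: BR = Loc3, leader payoff 6.
- Z: BR = Loc4, leader payoff 4.
Maximizing over 15, 9, 6, 4, South Co. chooses W. Subgame-perfect outcome: (Loc3, W) with payoffs (15, 15).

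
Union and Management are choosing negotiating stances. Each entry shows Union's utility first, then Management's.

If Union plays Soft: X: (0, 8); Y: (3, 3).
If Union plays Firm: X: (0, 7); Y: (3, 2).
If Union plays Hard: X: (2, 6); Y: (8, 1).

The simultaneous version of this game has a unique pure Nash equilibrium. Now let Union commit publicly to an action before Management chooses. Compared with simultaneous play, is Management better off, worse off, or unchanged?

unchanged

Management best-responds to each possible Union move:
- Soft: Management compares 8, 3 and picks X; Union would get 0.
- Firm: Management compares 7, 2 and picks X; Union would get 0.
- Hard: Management compares 6, 1 and picks X; Union would get 2.
Union's induced payoffs are 0, 0, 2, so Union commits to Hard. Subgame-perfect outcome: (Hard, X) with payoffs (2, 6).
Now find the simultaneous Nash equilibrium.
Union's best replies: X→Hard; Y→Hard.
Management's best replies: Soft→X; Firm→X; Hard→X.
The unique mutual best reply is (Hard, X), giving (2, 6).
Management earns 6 sequentially versus 6 at the Nash outcome: unchanged.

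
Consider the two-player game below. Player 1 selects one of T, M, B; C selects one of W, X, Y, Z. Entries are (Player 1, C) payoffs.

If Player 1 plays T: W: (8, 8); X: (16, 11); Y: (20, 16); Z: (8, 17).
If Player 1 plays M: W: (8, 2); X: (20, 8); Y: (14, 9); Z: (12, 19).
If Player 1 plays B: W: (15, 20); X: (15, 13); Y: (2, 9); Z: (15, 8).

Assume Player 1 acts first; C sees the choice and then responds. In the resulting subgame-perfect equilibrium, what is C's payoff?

Backward induction with Player 1 moving first.
- T: BR = Z, leader payoff 8.
- M: BR = Z, leader payoff 12.
- B: BR = W, leader payoff 15.
Player 1's induced payoffs are 8, 12, 15, so Player 1 commits to B. Subgame-perfect outcome: (B, W) with payoffs (15, 20).

20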